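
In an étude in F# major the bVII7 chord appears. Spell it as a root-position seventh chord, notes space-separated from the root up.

E G# B D

The root of bVII7 is the lowered 7th degree: E# becomes E. In F# minor the chord on E is E–G#–B–D.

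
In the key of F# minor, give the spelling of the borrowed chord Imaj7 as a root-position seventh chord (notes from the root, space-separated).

F# A# C# E#

Imaj7 is built on scale degree 1, which is F# in both F# minor and its parallel. Building the major-seventh chord from the parallel major on F#: F#–A#–C#–E#.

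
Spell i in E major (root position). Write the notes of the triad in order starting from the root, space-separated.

The root, E, is scale degree 1 — the same note in E major and E minor; only the chord quality changes. Stacking thirds in E minor on E gives E–G–B.

E G B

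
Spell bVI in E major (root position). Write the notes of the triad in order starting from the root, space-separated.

C E G

The root of bVI is the lowered 6th degree: C# becomes C. Stacking thirds in E minor on C gives C–E–G.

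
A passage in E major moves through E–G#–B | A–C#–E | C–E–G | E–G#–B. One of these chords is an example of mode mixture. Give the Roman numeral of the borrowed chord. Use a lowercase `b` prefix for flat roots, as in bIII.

In E major the diatonic chords are E, F#m, G#m, A, B, C#m, D#dim. E–G#–B = E and A–C#–E = A both belong to that set. C–E–G is not: scale degree 6 in E major carries C#m (vi). In E minor the chord on that degree is C, so here it functions as bVI, borrowed from the parallel minor.

bVI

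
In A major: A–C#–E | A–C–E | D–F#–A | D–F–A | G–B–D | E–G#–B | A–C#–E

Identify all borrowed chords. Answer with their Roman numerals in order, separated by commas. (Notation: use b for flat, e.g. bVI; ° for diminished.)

i, iv, bVII

A major has the diatonic set A, Bm, C#m, D, E, F#m, G#dim. Of the given chords, A–C#–E = A, D–F#–A = D and E–G#–B = E are diatonic. But A–C–E is foreign: the diatonic I on degree 1 is A, whereas Am comes from A minor. It is labeled i. D–F–A doesn't fit — on degree 4 A major would have D (IV). Dm is the degree-4 chord of A minor, so it is the borrowed iv. But G–B–D is foreign: the diatonic vii° on degree 7 is G#dim, whereas G comes from A minor. It is labeled bVII.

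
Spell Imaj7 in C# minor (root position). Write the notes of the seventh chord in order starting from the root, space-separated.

C# E# G# B#

Imaj7 is built on scale degree 1, which is C# in both C# minor and its parallel. In C# major the chord on C# is C#–E#–G#–B#.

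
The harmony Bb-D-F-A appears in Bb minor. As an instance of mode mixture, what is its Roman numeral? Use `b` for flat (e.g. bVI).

The root Bb is the diatonic 1st degree of Bb minor; the borrowing shows in the chord quality. Bb–D–F–A is a major-seventh chord — the form found in Bb major, not the diatonic i (Bbm). Borrowed into Bb minor it is written Imaj7.

Imaj7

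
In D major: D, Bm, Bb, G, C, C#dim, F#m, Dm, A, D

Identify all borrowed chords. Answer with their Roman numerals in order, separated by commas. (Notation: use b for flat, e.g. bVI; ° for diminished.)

bVI, bVII, i

D major has the diatonic set D, Em, F#m, G, A, Bm, C#dim. D, Bm, G, C#dim, F#m and A all belong to that set. But Bb (Bb–D–F) is foreign: the diatonic vi on degree 6 is Bm, whereas Bb comes from D minor. It is labeled bVI. C (C–E–G) doesn't fit — on degree 7 D major would have C#dim (vii°). C is the degree-7 chord of D minor, so it is the borrowed bVII. Dm (D–F–A) doesn't fit — on degree 1 D major would have D (I). Dm is the degree-1 chord of D minor, so it is the borrowed i.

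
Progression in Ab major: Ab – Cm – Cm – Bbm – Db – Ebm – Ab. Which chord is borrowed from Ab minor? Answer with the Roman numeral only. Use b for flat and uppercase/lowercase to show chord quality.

In Ab major the diatonic chords are Ab, Bbm, Cm, Db, Eb, Fm, Gdim. Ab, Cm, Bbm and Db all belong to that set. Ebm (Eb–Gb–Bb) is not: scale degree 5 in Ab major carries Eb (V). In Ab minor the chord on that degree is Ebm, so here it functions as v, borrowed from the parallel minor.

v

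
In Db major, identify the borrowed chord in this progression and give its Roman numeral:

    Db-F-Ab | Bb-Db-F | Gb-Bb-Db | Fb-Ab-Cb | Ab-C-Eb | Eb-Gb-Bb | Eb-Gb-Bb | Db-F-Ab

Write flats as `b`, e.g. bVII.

bIII

In Db major the diatonic chords are Db, Ebm, Fm, Gb, Ab, Bbm, Cdim. Db–F–Ab = Db, Bb–Db–F = Bbm, Gb–Bb–Db = Gb, Ab–C–Eb = Ab and Eb–Gb–Bb = Ebm all belong to that set. Fb–Ab–Cb is not: scale degree 3 in Db major carries Fm (iii). In Db minor the chord on that degree is Fb, so here it functions as bIII, borrowed from the parallel minor.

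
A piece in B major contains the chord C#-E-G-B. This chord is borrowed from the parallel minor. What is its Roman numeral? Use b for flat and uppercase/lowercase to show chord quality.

The root C# is the diatonic 2nd degree of B major; the borrowing shows in the chord quality. Diatonically B major has C#m (ii) on that degree; C#–E–G–B is instead the half-diminished-seventh chord native to B minor, so it takes the label iiø7.

iiø7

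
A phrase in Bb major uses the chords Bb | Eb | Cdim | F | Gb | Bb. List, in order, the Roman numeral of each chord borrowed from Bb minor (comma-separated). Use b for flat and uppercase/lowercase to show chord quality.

ii°, bVI

Bb major has the diatonic set Bb, Cm, Dm, Eb, F, Gm, Adim. Bb, Eb and F are all diatonic. But Cdim (C–Eb–Gb) is foreign: the diatonic ii on degree 2 is Cm, whereas Cdim comes from Bb minor. It is labeled ii°. Gb (Gb–Bb–Db) doesn't fit — on degree 6 Bb major would have Gm (vi). Gb is the degree-6 chord of Bb minor, so it is the borrowed bVI.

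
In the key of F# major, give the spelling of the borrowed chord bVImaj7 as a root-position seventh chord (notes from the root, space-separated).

Scale degree 6 in F# major is D#. bVImaj7 uses the lowered form, D, taken from F# minor. Building the major-seventh chord from the parallel minor on D: D–F#–A–C#.

D F# A C#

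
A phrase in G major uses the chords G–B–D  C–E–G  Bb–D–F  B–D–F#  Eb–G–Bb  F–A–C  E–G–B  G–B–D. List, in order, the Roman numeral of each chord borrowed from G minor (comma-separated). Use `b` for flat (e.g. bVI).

bIII, bVI, bVII

The diatonic triads in G major are G, Am, Bm, C, D, Em, F#dim. G–B–D = G, C–E–G = C, B–D–F# = Bm and E–G–B = Em all belong to that set. But Bb–D–F is foreign: the diatonic iii on degree 3 is Bm, whereas Bb comes from G minor. It is labeled bIII. Eb–G–Bb is not: scale degree 6 in G major carries Em (vi). In G minor the chord on that degree is Eb, so here it functions as bVI, borrowed from the parallel minor. F–A–C is not: scale degree 7 in G major carries F#dim (vii°). In G minor the chord on that degree is F, so here it functions as bVII, borrowed from the parallel minor.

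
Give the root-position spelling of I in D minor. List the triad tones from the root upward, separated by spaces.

D F# A

The root, D, is scale degree 1 — the same note in D minor and D major; only the chord quality changes. Building the major chord from the parallel major on D: D–F#–A.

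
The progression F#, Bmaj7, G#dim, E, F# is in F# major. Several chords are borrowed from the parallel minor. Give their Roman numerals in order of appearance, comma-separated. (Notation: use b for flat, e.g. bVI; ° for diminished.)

F# major has the diatonic set F#, G#m, A#m, B, C#, D#m, E#dim. Of the given chords, F# and Bmaj7 are diatonic. G#dim (G#–B–D) is not: scale degree 2 in F# major carries G#m (ii). In F# minor the chord on that degree is G#dim, so here it functions as ii°, borrowed from the parallel minor. E (E–G#–B) doesn't fit — on degree 7 F# major would have E#dim (vii°). E is the degree-7 chord of F# minor, so it is the borrowed bVII.

ii°, bVII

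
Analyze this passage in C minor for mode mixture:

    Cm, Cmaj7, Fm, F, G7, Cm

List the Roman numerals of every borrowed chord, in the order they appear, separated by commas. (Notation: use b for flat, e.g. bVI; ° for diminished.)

Imaj7, IV

C minor has the diatonic set Cm, Ddim, Eb, Fm, G, Ab, Bb (with V from harmonic minor). Cm, Fm and G7 all belong to that set. Cmaj7 (C–E–G–B) doesn't fit — on degree 1 C minor would have Cm (i). Cmaj7 is the degree-1 chord of C major, so it is the borrowed Imaj7. F (F–A–C) is not: scale degree 4 in C minor carries Fm (iv). In C major the chord on that degree is F, so here it functions as IV, borrowed from the parallel major.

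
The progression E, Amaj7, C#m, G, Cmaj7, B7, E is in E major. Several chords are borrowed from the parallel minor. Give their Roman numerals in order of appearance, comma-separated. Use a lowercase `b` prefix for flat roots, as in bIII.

bIII, bVImaj7

E major has the diatonic set E, F#m, G#m, A, B, C#m, D#dim. E, Amaj7, C#m and B7 all belong to that set. G (G–B–D) is not: scale degree 3 in E major carries G#m (iii). In E minor the chord on that degree is G, so here it functions as bIII, borrowed from the parallel minor. Cmaj7 (C–E–G–B) doesn't fit — on degree 6 E major would have C#m (vi). Cmaj7 is the degree-6 chord of E minor, so it is the borrowed bVImaj7.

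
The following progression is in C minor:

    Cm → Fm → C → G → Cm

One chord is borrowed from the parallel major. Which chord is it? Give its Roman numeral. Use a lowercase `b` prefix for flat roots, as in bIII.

I

C minor has the diatonic set Cm, Ddim, Eb, Fm, G, Ab, Bb (with V from harmonic minor). Of the given chords, Cm, Fm and G are diatonic. But C (C–E–G) is foreign: the diatonic i on degree 1 is Cm, whereas C comes from C major. It is labeled I.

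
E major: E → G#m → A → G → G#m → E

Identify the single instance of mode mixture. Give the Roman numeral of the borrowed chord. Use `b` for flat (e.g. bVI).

In E major the diatonic chords are E, F#m, G#m, A, B, C#m, D#dim. Of the given chords, E, G#m and A are diatonic. But G (G–B–D) is foreign: the diatonic iii on degree 3 is G#m, whereas G comes from E minor. It is labeled bIII.

bIII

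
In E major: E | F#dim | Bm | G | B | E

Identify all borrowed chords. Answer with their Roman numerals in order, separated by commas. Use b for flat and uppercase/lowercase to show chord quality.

ii°, v, bIII

E major has the diatonic set E, F#m, G#m, A, B, C#m, D#dim. Of the given chords, E and B are diatonic. F#dim (F#–A–C) doesn't fit — on degree 2 E major would have F#m (ii). F#dim is the degree-2 chord of E minor, so it is the borrowed ii°. Bm (B–D–F#) doesn't fit — on degree 5 E major would have B (V). Bm is the degree-5 chord of E minor, so it is the borrowed v. G (G–B–D) is not: scale degree 3 in E major carries G#m (iii). In E minor the chord on that degree is G, so here it functions as bIII, borrowed from the parallel minor.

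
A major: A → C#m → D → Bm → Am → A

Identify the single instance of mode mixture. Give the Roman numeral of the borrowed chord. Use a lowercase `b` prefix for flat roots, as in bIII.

In A major the diatonic chords are A, Bm, C#m, D, E, F#m, G#dim. A, C#m, D and Bm are all diatonic. Am (A–C–E) is not: scale degree 1 in A major carries A (I). In A minor the chord on that degree is Am, so here it functions as i, borrowed from the parallel minor.

i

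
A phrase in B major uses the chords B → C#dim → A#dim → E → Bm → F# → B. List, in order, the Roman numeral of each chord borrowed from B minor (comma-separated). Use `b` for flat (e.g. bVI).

The diatonic triads in B major are B, C#m, D#m, E, F#, G#m, A#dim. B, A#dim, E and F# all belong to that set. But C#dim (C#–E–G) is foreign: the diatonic ii on degree 2 is C#m, whereas C#dim comes from B minor. It is labeled ii°. But Bm (B–D–F#) is foreign: the diatonic I on degree 1 is B, whereas Bm comes from B minor. It is labeled i.

ii°, i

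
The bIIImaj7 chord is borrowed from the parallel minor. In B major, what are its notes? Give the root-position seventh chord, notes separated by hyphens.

D-F#-A-C#

The root of bIIImaj7 is the lowered 3rd degree: D# becomes D. In B minor the chord on D is D–F#–A–C#.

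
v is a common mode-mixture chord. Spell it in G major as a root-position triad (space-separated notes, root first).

The root, D, is scale degree 5 — the same note in G major and G minor; only the chord quality changes. In G minor the chord on D is D–F–A.

D F A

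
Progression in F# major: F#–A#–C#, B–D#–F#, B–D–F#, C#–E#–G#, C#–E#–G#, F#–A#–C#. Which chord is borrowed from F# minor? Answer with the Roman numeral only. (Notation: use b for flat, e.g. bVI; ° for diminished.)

iv

In F# major the diatonic chords are F#, G#m, A#m, B, C#, D#m, E#dim. Of the given chords, F#–A#–C# = F#, B–D#–F# = B and C#–E#–G# = C# are diatonic. B–D–F# is not: scale degree 4 in F# major carries B (IV). In F# minor the chord on that degree is Bm, so here it functions as iv, borrowed from the parallel minor.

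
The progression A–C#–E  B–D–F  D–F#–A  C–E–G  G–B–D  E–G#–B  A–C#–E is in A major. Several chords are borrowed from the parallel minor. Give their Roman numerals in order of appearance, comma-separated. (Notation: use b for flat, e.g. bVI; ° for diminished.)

In A major the diatonic chords are A, Bm, C#m, D, E, F#m, G#dim. A–C#–E = A, D–F#–A = D and E–G#–B = E are all diatonic. B–D–F doesn't fit — on degree 2 A major would have Bm (ii). Bdim is the degree-2 chord of A minor, so it is the borrowed ii°. But C–E–G is foreign: the diatonic iii on degree 3 is C#m, whereas C comes from A minor. It is labeled bIII. G–B–D is not: scale degree 7 in A major carries G#dim (vii°). In A minor the chord on that degree is G, so here it functions as bVII, borrowed from the parallel minor.

ii°, bIII, bVII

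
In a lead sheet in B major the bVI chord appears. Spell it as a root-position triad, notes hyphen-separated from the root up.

Scale degree 6 in B major is G#. bVI uses the lowered form, G, taken from B minor. In B minor the chord on G is G–B–D.

G-B-D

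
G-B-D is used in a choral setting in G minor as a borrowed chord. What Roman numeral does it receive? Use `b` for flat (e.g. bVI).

I

The root G is the diatonic 1st degree of G minor; the borrowing shows in the chord quality. The diatonic chord on degree 1 would be Gm (i), but G–B–D is the major chord from G major. As a borrowed chord it is labeled I.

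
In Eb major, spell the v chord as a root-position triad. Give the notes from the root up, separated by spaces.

Bb Db F

v is built on scale degree 5, which is Bb in both Eb major and its parallel. Building the minor chord from the parallel minor on Bb: Bb–Db–F.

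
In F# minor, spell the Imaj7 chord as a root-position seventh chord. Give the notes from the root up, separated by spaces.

F# A# C# E#

The root, F#, is scale degree 1 — the same note in F# minor and F# major; only the chord quality changes. Building the major-seventh chord from the parallel major on F#: F#–A#–C#–E#.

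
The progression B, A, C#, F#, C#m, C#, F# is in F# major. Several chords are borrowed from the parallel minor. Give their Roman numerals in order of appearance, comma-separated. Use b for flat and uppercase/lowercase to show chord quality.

bIII, v

F# major has the diatonic set F#, G#m, A#m, B, C#, D#m, E#dim. Of the given chords, B, C# and F# are diatonic. A (A–C#–E) is not: scale degree 3 in F# major carries A#m (iii). In F# minor the chord on that degree is A, so here it functions as bIII, borrowed from the parallel minor. C#m (C#–E–G#) is not: scale degree 5 in F# major carries C# (V). In F# minor the chord on that degree is C#m, so here it functions as v, borrowed from the parallel minor.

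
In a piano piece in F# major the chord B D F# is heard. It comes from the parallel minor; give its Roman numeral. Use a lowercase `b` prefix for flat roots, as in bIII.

iv

The root B is the diatonic 4th degree of F# major; the borrowing shows in the chord quality. The diatonic chord on degree 4 would be B (IV), but B–D–F# is the minor chord from F# minor. As a borrowed chord it is labeled iv.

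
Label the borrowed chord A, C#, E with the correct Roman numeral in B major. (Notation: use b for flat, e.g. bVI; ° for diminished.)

bVII

In B major scale degree 7 is A#; A is its lowered form, from B minor. Diatonically B major has A#dim (vii°) on that degree; A–C#–E is instead the major chord native to B minor, so it takes the label bVII.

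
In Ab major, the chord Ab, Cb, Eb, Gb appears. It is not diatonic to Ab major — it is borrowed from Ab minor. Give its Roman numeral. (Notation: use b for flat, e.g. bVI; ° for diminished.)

i7

The root Ab is the diatonic 1st degree of Ab major; the borrowing shows in the chord quality. Ab–Cb–Eb–Gb is a minor-seventh chord — the form found in Ab minor, not the diatonic I (Ab). Borrowed into Ab major it is written i7.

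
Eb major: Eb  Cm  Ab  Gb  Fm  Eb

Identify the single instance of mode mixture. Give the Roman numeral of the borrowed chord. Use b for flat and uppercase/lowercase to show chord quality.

The diatonic triads in Eb major are Eb, Fm, Gm, Ab, Bb, Cm, Ddim. Eb, Cm, Ab and Fm are all diatonic. Gb (Gb–Bb–Db) is not: scale degree 3 in Eb major carries Gm (iii). In Eb minor the chord on that degree is Gb, so here it functions as bIII, borrowed from the parallel minor.

bIII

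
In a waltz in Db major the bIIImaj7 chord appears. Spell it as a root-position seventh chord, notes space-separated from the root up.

Scale degree 3 in Db major is F. bIIImaj7 uses the lowered form, Fb, taken from Db minor. In Db minor the chord on Fb is Fb–Ab–Cb–Eb.

Fb Ab Cb Eb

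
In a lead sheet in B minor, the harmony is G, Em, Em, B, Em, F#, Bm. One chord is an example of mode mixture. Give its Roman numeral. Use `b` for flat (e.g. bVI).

B minor has the diatonic set Bm, C#dim, D, Em, F#, G, A (with V from harmonic minor). Of the given chords, G, Em, F# and Bm are diatonic. But B (B–D#–F#) is foreign: the diatonic i on degree 1 is Bm, whereas B comes from B major. It is labeled I.

I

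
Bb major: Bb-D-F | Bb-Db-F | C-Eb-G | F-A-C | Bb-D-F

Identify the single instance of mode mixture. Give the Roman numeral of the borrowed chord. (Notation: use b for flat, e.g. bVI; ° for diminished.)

Bb major has the diatonic set Bb, Cm, Dm, Eb, F, Gm, Adim. Bb–D–F = Bb, C–Eb–G = Cm and F–A–C = F are all diatonic. But Bb–Db–F is foreign: the diatonic I on degree 1 is Bb, whereas Bbm comes from Bb minor. It is labeled i.

i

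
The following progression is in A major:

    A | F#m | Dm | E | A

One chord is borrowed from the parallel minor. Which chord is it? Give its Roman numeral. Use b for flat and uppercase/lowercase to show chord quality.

iv

A major has the diatonic set A, Bm, C#m, D, E, F#m, G#dim. Of the given chords, A, F#m and E are diatonic. But Dm (D–F–A) is foreign: the diatonic IV on degree 4 is D, whereas Dm comes from A minor. It is labeled iv.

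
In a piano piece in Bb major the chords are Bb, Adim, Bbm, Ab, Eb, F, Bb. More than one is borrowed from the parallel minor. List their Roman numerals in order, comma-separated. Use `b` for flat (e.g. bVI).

The diatonic triads in Bb major are Bb, Cm, Dm, Eb, F, Gm, Adim. Bb, Adim, Eb and F are all diatonic. Bbm (Bb–Db–F) doesn't fit — on degree 1 Bb major would have Bb (I). Bbm is the degree-1 chord of Bb minor, so it is the borrowed i. But Ab (Ab–C–Eb) is foreign: the diatonic vii° on degree 7 is Adim, whereas Ab comes from Bb minor. It is labeled bVII.

i, bVII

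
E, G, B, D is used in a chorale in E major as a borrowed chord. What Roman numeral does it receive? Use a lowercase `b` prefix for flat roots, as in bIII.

i7

The root E is the diatonic 1st degree of E major; the borrowing shows in the chord quality. E–G–B–D is a minor-seventh chord — the form found in E minor, not the diatonic I (E). Borrowed into E major it is written i7.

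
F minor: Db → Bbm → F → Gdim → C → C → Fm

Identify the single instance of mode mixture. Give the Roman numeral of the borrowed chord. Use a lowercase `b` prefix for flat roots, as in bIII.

The diatonic triads in F minor (with V from harmonic minor) are Fm, Gdim, Ab, Bbm, C, Db, Eb. Db, Bbm, Gdim, C and Fm all belong to that set. F (F–A–C) doesn't fit — on degree 1 F minor would have Fm (i). F is the degree-1 chord of F major, so it is the borrowed I.

I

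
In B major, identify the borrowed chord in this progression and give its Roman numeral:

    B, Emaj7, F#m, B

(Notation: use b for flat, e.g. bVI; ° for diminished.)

B major has the diatonic set B, C#m, D#m, E, F#, G#m, A#dim. B and Emaj7 both belong to that set. But F#m (F#–A–C#) is foreign: the diatonic V on degree 5 is F#, whereas F#m comes from B minor. It is labeled v.

v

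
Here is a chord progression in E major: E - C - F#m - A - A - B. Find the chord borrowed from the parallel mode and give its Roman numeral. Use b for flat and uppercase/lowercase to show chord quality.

In E major the diatonic chords are E, F#m, G#m, A, B, C#m, D#dim. E, F#m, A and B all belong to that set. C (C–E–G) doesn't fit — on degree 6 E major would have C#m (vi). C is the degree-6 chord of E minor, so it is the borrowed bVI.

bVI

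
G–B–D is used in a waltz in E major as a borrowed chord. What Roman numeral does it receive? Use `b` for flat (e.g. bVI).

bIII

In E major scale degree 3 is G#; G is its lowered form, from E minor. Diatonically E major has G#m (iii) on that degree; G–B–D is instead the major chord native to E minor, so it takes the label bIII.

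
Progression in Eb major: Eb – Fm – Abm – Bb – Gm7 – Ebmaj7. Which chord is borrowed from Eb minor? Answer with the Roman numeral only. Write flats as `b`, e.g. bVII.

iv

The diatonic triads in Eb major are Eb, Fm, Gm, Ab, Bb, Cm, Ddim. Of the given chords, Eb, Fm, Bb, Gm7 and Ebmaj7 are diatonic. Abm (Ab–Cb–Eb) doesn't fit — on degree 4 Eb major would have Ab (IV). Abm is the degree-4 chord of Eb minor, so it is the borrowed iv.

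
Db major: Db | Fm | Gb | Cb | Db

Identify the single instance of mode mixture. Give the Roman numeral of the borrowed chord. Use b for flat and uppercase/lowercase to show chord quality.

In Db major the diatonic chords are Db, Ebm, Fm, Gb, Ab, Bbm, Cdim. Db, Fm and Gb are all diatonic. Cb (Cb–Eb–Gb) is not: scale degree 7 in Db major carries Cdim (vii°). In Db minor the chord on that degree is Cb, so here it functions as bVII, borrowed from the parallel minor.

bVII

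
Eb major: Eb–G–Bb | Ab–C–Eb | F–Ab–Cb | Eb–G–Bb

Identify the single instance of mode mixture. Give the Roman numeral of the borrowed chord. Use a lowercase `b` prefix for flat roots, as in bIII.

ii°

Eb major has the diatonic set Eb, Fm, Gm, Ab, Bb, Cm, Ddim. Of the given chords, Eb–G–Bb = Eb and Ab–C–Eb = Ab are diatonic. But F–Ab–Cb is foreign: the diatonic ii on degree 2 is Fm, whereas Fdim comes from Eb minor. It is labeled ii°.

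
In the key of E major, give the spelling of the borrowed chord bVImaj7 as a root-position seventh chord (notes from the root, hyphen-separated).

C-E-G-B

The root of bVImaj7 is the lowered 6th degree: C# becomes C. Building the major-seventh chord from the parallel minor on C: C–E–G–B.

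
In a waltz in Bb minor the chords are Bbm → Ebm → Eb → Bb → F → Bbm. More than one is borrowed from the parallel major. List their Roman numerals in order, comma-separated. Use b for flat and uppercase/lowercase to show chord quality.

The diatonic triads in Bb minor (with V from harmonic minor) are Bbm, Cdim, Db, Ebm, F, Gb, Ab. Of the given chords, Bbm, Ebm and F are diatonic. Eb (Eb–G–Bb) is not: scale degree 4 in Bb minor carries Ebm (iv). In Bb major the chord on that degree is Eb, so here it functions as IV, borrowed from the parallel major. Bb (Bb–D–F) is not: scale degree 1 in Bb minor carries Bbm (i). In Bb major the chord on that degree is Bb, so here it functions as I, borrowed from the parallel major.

IV, I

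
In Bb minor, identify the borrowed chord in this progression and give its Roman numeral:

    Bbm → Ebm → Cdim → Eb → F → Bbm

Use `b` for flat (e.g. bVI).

IV

The diatonic triads in Bb minor (with V from harmonic minor) are Bbm, Cdim, Db, Ebm, F, Gb, Ab. Bbm, Ebm, Cdim and F all belong to that set. Eb (Eb–G–Bb) is not: scale degree 4 in Bb minor carries Ebm (iv). In Bb major the chord on that degree is Eb, so here it functions as IV, borrowed from the parallel major.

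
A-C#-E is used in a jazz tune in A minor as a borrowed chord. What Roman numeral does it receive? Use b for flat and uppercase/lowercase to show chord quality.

A is scale degree 1 in A minor. A–C#–E is a major chord — the form found in A major, not the diatonic i (Am). Borrowed into A minor it is written I.

I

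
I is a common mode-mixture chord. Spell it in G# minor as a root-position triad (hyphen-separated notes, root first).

I is built on scale degree 1, which is G# in both G# minor and its parallel. Stacking thirds in G# major on G# gives G#–B#–D#.

G#-B#-D#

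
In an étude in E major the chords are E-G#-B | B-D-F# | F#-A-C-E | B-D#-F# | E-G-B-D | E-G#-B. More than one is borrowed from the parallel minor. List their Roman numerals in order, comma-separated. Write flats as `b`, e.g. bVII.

E major has the diatonic set E, F#m, G#m, A, B, C#m, D#dim. E–G#–B = E and B–D#–F# = B both belong to that set. B–D–F# is not: scale degree 5 in E major carries B (V). In E minor the chord on that degree is Bm, so here it functions as v, borrowed from the parallel minor. But F#–A–C–E is foreign: the diatonic ii on degree 2 is F#m, whereas F#m7b5 comes from E minor. It is labeled iiø7. E–G–B–D doesn't fit — on degree 1 E major would have E (I). Em7 is the degree-1 chord of E minor, so it is the borrowed i7.

v, iiø7, i7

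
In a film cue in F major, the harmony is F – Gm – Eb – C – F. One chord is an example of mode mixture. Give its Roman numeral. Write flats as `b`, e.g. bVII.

The diatonic triads in F major are F, Gm, Am, Bb, C, Dm, Edim. F, Gm and C all belong to that set. But Eb (Eb–G–Bb) is foreign: the diatonic vii° on degree 7 is Edim, whereas Eb comes from F minor. It is labeled bVII.

bVII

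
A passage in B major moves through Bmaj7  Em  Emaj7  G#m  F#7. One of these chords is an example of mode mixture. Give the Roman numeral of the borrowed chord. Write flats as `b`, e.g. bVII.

iv

B major has the diatonic set B, C#m, D#m, E, F#, G#m, A#dim. Bmaj7, Emaj7, G#m and F#7 are all diatonic. Em (E–G–B) is not: scale degree 4 in B major carries E (IV). In B minor the chord on that degree is Em, so here it functions as iv, borrowed from the parallel minor.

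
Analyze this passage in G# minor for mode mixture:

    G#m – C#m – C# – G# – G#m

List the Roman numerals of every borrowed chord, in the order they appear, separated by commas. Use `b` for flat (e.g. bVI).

In G# minor (with V from harmonic minor) the diatonic chords are G#m, A#dim, B, C#m, D#, E, F#. G#m and C#m are both diatonic. But C# (C#–E#–G#) is foreign: the diatonic iv on degree 4 is C#m, whereas C# comes from G# major. It is labeled IV. G# (G#–B#–D#) is not: scale degree 1 in G# minor carries G#m (i). In G# major the chord on that degree is G#, so here it functions as I, borrowed from the parallel major.

IV, I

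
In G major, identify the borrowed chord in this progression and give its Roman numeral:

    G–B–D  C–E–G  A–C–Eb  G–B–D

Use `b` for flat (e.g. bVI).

The diatonic triads in G major are G, Am, Bm, C, D, Em, F#dim. G–B–D = G and C–E–G = C are both diatonic. A–C–Eb doesn't fit — on degree 2 G major would have Am (ii). Adim is the degree-2 chord of G minor, so it is the borrowed ii°.

ii°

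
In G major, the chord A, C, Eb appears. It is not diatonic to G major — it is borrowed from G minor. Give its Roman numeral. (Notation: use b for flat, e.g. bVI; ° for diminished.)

ii°

The root A is the diatonic 2nd degree of G major; the borrowing shows in the chord quality. Diatonically G major has Am (ii) on that degree; A–C–Eb is instead the diminished chord native to G minor, so it takes the label ii°.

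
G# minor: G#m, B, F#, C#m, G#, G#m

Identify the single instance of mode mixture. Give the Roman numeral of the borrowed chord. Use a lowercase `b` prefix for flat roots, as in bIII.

I

In G# minor (with V from harmonic minor) the diatonic chords are G#m, A#dim, B, C#m, D#, E, F#. G#m, B, F# and C#m are all diatonic. G# (G#–B#–D#) doesn't fit — on degree 1 G# minor would have G#m (i). G# is the degree-1 chord of G# major, so it is the borrowed I.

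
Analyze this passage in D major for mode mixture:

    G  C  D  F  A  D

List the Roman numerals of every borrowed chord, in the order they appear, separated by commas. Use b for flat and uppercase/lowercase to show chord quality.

D major has the diatonic set D, Em, F#m, G, A, Bm, C#dim. Of the given chords, G, D and A are diatonic. C (C–E–G) is not: scale degree 7 in D major carries C#dim (vii°). In D minor the chord on that degree is C, so here it functions as bVII, borrowed from the parallel minor. F (F–A–C) is not: scale degree 3 in D major carries F#m (iii). In D minor the chord on that degree is F, so here it functions as bIII, borrowed from the parallel minor.

bVII, bIII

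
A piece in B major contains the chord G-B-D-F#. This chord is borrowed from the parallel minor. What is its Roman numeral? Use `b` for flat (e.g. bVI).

bVImaj7

G is the lowered form of scale degree 6 in B major (the diatonic degree 6 is G#). G–B–D–F# is a major-seventh chord — the form found in B minor, not the diatonic vi (G#m). Borrowed into B major it is written bVImaj7.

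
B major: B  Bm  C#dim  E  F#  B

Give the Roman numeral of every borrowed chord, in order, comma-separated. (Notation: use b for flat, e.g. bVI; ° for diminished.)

i, ii°

B major has the diatonic set B, C#m, D#m, E, F#, G#m, A#dim. B, E and F# all belong to that set. Bm (B–D–F#) is not: scale degree 1 in B major carries B (I). In B minor the chord on that degree is Bm, so here it functions as i, borrowed from the parallel minor. C#dim (C#–E–G) is not: scale degree 2 in B major carries C#m (ii). In B minor the chord on that degree is C#dim, so here it functions as ii°, borrowed from the parallel minor.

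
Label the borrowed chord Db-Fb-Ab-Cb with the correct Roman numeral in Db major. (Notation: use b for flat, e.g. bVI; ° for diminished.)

i7

The root Db is the diatonic 1st degree of Db major; the borrowing shows in the chord quality. Diatonically Db major has Db (I) on that degree; Db–Fb–Ab–Cb is instead the minor-seventh chord native to Db minor, so it takes the label i7.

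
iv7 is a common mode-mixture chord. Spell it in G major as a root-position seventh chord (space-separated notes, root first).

C Eb G Bb

iv7 is built on scale degree 4, which is C in both G major and its parallel. Building the minor-seventh chord from the parallel minor on C: C–Eb–G–Bb.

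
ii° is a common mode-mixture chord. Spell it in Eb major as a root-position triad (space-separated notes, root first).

ii° is built on scale degree 2, which is F in both Eb major and its parallel. In Eb minor the chord on F is F–Ab–Cb.

F Ab Cb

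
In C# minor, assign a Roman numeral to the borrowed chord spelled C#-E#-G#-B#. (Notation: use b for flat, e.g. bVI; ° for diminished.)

Imaj7

C# is scale degree 1 in C# minor. C#–E#–G#–B# is a major-seventh chord — the form found in C# major, not the diatonic i (C#m). Borrowed into C# minor it is written Imaj7.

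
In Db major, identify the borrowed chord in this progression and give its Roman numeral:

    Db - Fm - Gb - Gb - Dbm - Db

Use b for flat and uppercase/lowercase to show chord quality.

Db major has the diatonic set Db, Ebm, Fm, Gb, Ab, Bbm, Cdim. Db, Fm and Gb are all diatonic. Dbm (Db–Fb–Ab) doesn't fit — on degree 1 Db major would have Db (I). Dbm is the degree-1 chord of Db minor, so it is the borrowed i.

i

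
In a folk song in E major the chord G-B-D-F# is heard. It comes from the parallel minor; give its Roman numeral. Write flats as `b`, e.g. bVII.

The root G is the lowered 3rd scale degree — diatonically E major has G# there. Diatonically E major has G#m (iii) on that degree; G–B–D–F# is instead the major-seventh chord native to E minor, so it takes the label bIIImaj7.

bIIImaj7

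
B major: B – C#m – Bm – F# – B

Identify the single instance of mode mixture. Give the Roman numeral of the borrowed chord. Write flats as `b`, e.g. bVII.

i

The diatonic triads in B major are B, C#m, D#m, E, F#, G#m, A#dim. B, C#m and F# all belong to that set. But Bm (B–D–F#) is foreign: the diatonic I on degree 1 is B, whereas Bm comes from B minor. It is labeled i.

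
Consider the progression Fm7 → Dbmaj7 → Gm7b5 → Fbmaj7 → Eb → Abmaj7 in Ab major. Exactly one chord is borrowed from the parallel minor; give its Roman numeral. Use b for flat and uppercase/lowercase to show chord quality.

The diatonic triads in Ab major are Ab, Bbm, Cm, Db, Eb, Fm, Gdim. Fm7, Dbmaj7, Gm7b5, Eb and Abmaj7 are all diatonic. Fbmaj7 (Fb–Ab–Cb–Eb) doesn't fit — on degree 6 Ab major would have Fm (vi). Fbmaj7 is the degree-6 chord of Ab minor, so it is the borrowed bVImaj7.

bVImaj7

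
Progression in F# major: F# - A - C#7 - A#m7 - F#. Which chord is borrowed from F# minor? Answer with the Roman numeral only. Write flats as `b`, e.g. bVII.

bIII

In F# major the diatonic chords are F#, G#m, A#m, B, C#, D#m, E#dim. F#, C#7 and A#m7 all belong to that set. But A (A–C#–E) is foreign: the diatonic iii on degree 3 is A#m, whereas A comes from F# minor. It is labeled bIII.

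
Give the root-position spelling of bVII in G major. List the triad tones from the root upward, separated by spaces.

F A C

bVII is built on the lowered scale degree 7. In G major degree 7 is F#; lowered it becomes F. Building the major chord from the parallel minor on F: F–A–C.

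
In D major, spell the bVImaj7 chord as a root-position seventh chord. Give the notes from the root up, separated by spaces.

Bb D F A

Scale degree 6 in D major is B. bVImaj7 uses the lowered form, Bb, taken from D minor. Stacking thirds in D minor on Bb gives Bb–D–F–A.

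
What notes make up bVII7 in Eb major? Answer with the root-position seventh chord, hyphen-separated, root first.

Scale degree 7 in Eb major is D. bVII7 uses the lowered form, Db, taken from Eb minor. Building the dominant-seventh chord from the parallel minor on Db: Db–F–Ab–Cb.

Db-F-Ab-Cb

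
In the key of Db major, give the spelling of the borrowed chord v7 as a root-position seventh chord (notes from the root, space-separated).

v7 is built on scale degree 5, which is Ab in both Db major and its parallel. Building the minor-seventh chord from the parallel minor on Ab: Ab–Cb–Eb–Gb.

Ab Cb Eb Gb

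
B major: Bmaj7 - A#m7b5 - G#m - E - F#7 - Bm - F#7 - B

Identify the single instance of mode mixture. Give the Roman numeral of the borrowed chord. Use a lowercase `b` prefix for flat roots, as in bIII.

i

The diatonic triads in B major are B, C#m, D#m, E, F#, G#m, A#dim. Bmaj7, A#m7b5, G#m, E, F#7 and B are all diatonic. Bm (B–D–F#) doesn't fit — on degree 1 B major would have B (I). Bm is the degree-1 chord of B minor, so it is the borrowed i.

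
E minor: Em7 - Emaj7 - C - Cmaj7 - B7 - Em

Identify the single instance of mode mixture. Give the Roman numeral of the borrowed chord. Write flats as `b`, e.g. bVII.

Imaj7

The diatonic triads in E minor (with V from harmonic minor) are Em, F#dim, G, Am, B, C, D. Em7, C, Cmaj7, B7 and Em are all diatonic. Emaj7 (E–G#–B–D#) doesn't fit — on degree 1 E minor would have Em (i). Emaj7 is the degree-1 chord of E major, so it is the borrowed Imaj7.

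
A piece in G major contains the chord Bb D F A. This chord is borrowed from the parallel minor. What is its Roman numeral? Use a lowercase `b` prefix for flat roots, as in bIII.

Bb is the lowered form of scale degree 3 in G major (the diatonic degree 3 is B). Bb–D–F–A is a major-seventh chord — the form found in G minor, not the diatonic iii (Bm). Borrowed into G major it is written bIIImaj7.

bIIImaj7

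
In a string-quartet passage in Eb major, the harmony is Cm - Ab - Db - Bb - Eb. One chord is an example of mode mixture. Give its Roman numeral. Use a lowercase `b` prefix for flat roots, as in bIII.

The diatonic triads in Eb major are Eb, Fm, Gm, Ab, Bb, Cm, Ddim. Of the given chords, Cm, Ab, Bb and Eb are diatonic. But Db (Db–F–Ab) is foreign: the diatonic vii° on degree 7 is Ddim, whereas Db comes from Eb minor. It is labeled bVII.

bVII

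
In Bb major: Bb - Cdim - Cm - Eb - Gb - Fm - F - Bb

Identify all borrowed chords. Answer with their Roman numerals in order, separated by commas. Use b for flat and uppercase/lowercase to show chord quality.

ii°, bVI, v

In Bb major the diatonic chords are Bb, Cm, Dm, Eb, F, Gm, Adim. Of the given chords, Bb, Cm, Eb and F are diatonic. But Cdim (C–Eb–Gb) is foreign: the diatonic ii on degree 2 is Cm, whereas Cdim comes from Bb minor. It is labeled ii°. Gb (Gb–Bb–Db) is not: scale degree 6 in Bb major carries Gm (vi). In Bb minor the chord on that degree is Gb, so here it functions as bVI, borrowed from the parallel minor. Fm (F–Ab–C) doesn't fit — on degree 5 Bb major would have F (V). Fm is the degree-5 chord of Bb minor, so it is the borrowed v.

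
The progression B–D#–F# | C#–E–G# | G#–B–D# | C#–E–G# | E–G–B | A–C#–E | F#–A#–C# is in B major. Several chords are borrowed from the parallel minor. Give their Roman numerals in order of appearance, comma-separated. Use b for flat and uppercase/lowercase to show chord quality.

iv, bVII

B major has the diatonic set B, C#m, D#m, E, F#, G#m, A#dim. Of the given chords, B–D#–F# = B, C#–E–G# = C#m, G#–B–D# = G#m and F#–A#–C# = F# are diatonic. E–G–B is not: scale degree 4 in B major carries E (IV). In B minor the chord on that degree is Em, so here it functions as iv, borrowed from the parallel minor. A–C#–E is not: scale degree 7 in B major carries A#dim (vii°). In B minor the chord on that degree is A, so here it functions as bVII, borrowed from the parallel minor.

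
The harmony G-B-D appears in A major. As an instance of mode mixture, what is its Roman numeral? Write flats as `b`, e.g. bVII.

bVII

G is the lowered form of scale degree 7 in A major (the diatonic degree 7 is G#). G–B–D is a major chord — the form found in A minor, not the diatonic vii° (G#dim). Borrowed into A major it is written bVII.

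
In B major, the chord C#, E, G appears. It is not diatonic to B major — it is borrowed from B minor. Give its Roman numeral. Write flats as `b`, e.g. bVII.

The root C# is the diatonic 2nd degree of B major; the borrowing shows in the chord quality. The diatonic chord on degree 2 would be C#m (ii), but C#–E–G is the diminished chord from B minor. As a borrowed chord it is labeled ii°.

ii°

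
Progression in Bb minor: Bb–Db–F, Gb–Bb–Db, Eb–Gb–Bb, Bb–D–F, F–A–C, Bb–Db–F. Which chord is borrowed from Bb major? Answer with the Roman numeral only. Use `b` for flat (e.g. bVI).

The diatonic triads in Bb minor (with V from harmonic minor) are Bbm, Cdim, Db, Ebm, F, Gb, Ab. Bb–Db–F = Bbm, Gb–Bb–Db = Gb, Eb–Gb–Bb = Ebm and F–A–C = F are all diatonic. But Bb–D–F is foreign: the diatonic i on degree 1 is Bbm, whereas Bb comes from Bb major. It is labeled I.

I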